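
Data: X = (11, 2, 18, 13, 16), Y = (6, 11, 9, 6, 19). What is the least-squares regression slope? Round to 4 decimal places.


b = sum((xi-xbar)(yi-ybar)) / sum((xi-xbar)^2)
n = 5, xbar = 60/5 = 12, ybar = 51/5 = 10.2
Sxy = sum((xi-xbar)(yi-ybar)) = 20
Sxx = sum((xi-xbar)^2) = 154
b = Sxy / Sxx = 10/77 ≈ 0.129870

0.1299


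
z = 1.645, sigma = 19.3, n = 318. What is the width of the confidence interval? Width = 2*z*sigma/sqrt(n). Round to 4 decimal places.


width = 2*z*sigma/sqrt(n)
2*z*sigma = 2 * 1.645 * 19.3 = 63.497
sqrt(318) ≈ 17.832555
width = 63.497 / 17.832555 ≈ 3.560735

3.5607


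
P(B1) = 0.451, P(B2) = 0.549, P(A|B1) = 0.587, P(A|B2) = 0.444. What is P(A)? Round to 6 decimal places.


P(A) = P(A|B1)*P(B1) + P(A|B2)*P(B2)
P(A|B1)*P(B1) = 0.587 * 0.451 = 0.264737
P(A|B2)*P(B2) = 0.444 * 0.549 = 0.243756
P(A) = 0.264737 + 0.243756 = 0.508493

0.508493


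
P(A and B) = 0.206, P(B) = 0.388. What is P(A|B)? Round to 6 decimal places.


P(A|B) = P(A and B) / P(B) = 0.206 / 0.388 = 103/194 ≈ 0.53092784

0.530928


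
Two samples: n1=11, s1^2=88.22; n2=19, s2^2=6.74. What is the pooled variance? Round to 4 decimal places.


sp^2 = ((n1-1)*s1^2 + (n2-1)*s2^2)/(n1+n2-2)
(n1-1)*s1^2 = 10 * 88.22 = 882.2
(n2-1)*s2^2 = 18 * 6.74 = 121.32
numerator = 882.2 + 121.32 = 1003.52
n1+n2-2 = 28
sp^2 = 1003.52 / 28 = 35.84

35.8400


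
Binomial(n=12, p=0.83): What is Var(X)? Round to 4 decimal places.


Var = n*p*(1-p) = 12 * 0.83 * 0.17 = 1.6932

1.6932


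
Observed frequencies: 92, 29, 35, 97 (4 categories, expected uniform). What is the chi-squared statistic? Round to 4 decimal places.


chi2 = sum((O-E)^2/E), E = total/4
total = 253, E = 253/4 = 63.25
(92 - 63.25)^2 / 63.25 = 826.5625 / 63.25 = 575/44 ≈ 13.068182
(29 - 63.25)^2 / 63.25 = 1173.0625 / 63.25 = 18769/1012 ≈ 18.546443
(35 - 63.25)^2 / 63.25 = 798.0625 / 63.25 = 12769/1012 ≈ 12.617589
(97 - 63.25)^2 / 63.25 = 1139.0625 / 63.25 = 18225/1012 ≈ 18.008893
chi2 = 15747/253 ≈ 62.241107

62.2411


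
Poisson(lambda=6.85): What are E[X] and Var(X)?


E[X] = Var(X) = lambda = 6.85

6.85, 6.85


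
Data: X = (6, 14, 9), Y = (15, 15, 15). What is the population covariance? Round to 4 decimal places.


Cov = (1/n)*sum((xi-xbar)(yi-ybar))
n = 3, xbar = 29/3 ≈ 9.666667, ybar = 45/3 = 15
sum((xi-xbar)(yi-ybar)) = 0
Cov = 0 / 3 = 0

0.0000


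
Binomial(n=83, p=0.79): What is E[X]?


E[X] = n*p = 83 * 0.79 = 65.57

65.57


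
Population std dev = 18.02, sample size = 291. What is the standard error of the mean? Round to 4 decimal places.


SE = sigma / sqrt(n)
sqrt(291) ≈ 17.058722
SE = 18.02 / 17.058722 ≈ 1.056351

1.0564


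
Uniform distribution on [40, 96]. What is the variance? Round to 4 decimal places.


Var = (b-a)^2 / 12
(b-a)^2 = (96 - 40)^2 = 3136
Var = 3136/12 ≈ 261.333333

261.3333


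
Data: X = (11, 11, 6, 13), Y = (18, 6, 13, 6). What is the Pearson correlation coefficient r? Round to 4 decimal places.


r = sum((xi-xbar)(yi-ybar)) / sqrt(sum((xi-xbar)^2) * sum((yi-ybar)^2))
n = 4, xbar = 41/4 = 10.25, ybar = 43/4 = 10.75
Sxy = sum((xi-xbar)(yi-ybar)) = -20.75
Sxx = sum((xi-xbar)^2) = 26.75
Syy = sum((yi-ybar)^2) = 102.75
sqrt(Sxx*Syy) ≈ 52.426735
r = Sxy / sqrt(Sxx*Syy) = -20.75 / 52.426735 ≈ -0.395790

-0.3958


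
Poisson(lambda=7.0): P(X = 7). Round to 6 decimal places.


P = e^(-lam) * lam^k / k!
e^(-7.0) ≈ 0.0009118820
lam^k = 7.0^7 = 823543
k! = 7! = 5040
P = 0.0009118820 * 823543 / 5040 ≈ 0.149003

0.149003


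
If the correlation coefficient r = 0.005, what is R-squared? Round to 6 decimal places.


R^2 = r^2 = (0.005)^2 = 0.000025

0.000025


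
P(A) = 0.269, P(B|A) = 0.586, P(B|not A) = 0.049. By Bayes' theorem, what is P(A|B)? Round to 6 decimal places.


P(A|B) = P(B|A)*P(A) / P(B), P(B) = P(B|A)*P(A) + P(B|not A)*P(not A)
P(B|A)*P(A) = 0.586 * 0.269 = 0.157634
P(B|not A)*P(not A) = 0.049 * 0.731 = 0.035819
P(B) = 0.157634 + 0.035819 = 0.193453
P(A|B) = 0.157634 / 0.193453 ≈ 0.81484392

0.814844


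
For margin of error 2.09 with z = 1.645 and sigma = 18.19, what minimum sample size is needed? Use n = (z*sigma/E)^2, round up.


z*sigma/E = 1.645 * 18.19 / 2.09 ≈ 14.317010
(z*sigma/E)^2 ≈ 204.976763
round up: n = 205

205


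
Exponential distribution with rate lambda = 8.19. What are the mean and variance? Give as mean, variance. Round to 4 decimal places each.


mean = 1/lam, var = 1/lam^2
mean = 1 / 8.19 = 100/819 ≈ 0.122100
lam^2 = 8.19^2 = 67.0761
var = 1 / 67.0761 ≈ 0.014908

0.1221, 0.0149


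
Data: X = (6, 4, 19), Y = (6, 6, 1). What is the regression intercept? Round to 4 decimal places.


a = ybar - b*xbar, where b = sum((xi-xbar)(yi-ybar)) / sum((xi-xbar)^2)
n = 3, xbar = 29/3 ≈ 9.666667, ybar = 13/3 ≈ 4.333333
Sxy = sum((xi-xbar)(yi-ybar)) = -140/3 ≈ -46.666667
Sxx = sum((xi-xbar)^2) = 398/3 ≈ 132.666667
b = Sxy / Sxx = -70/199 ≈ -0.351759
a = 4.333333 - (-0.351759) * 9.666667 = 1539/199 ≈ 7.733668

7.7337


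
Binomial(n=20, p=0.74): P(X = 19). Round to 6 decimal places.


P = C(n,k) * p^k * (1-p)^(n-k)
C(20,19) = 20
p^k = 0.74^19 ≈ 0.003276443
(1-p)^(n-k) = 0.26^1 = 0.26
P = 20 * 0.003276443 * 0.26 ≈ 0.017038

0.017038


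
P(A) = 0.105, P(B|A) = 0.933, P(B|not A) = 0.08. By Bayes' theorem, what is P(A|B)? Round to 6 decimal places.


P(A|B) = P(B|A)*P(A) / P(B), P(B) = P(B|A)*P(A) + P(B|not A)*P(not A)
P(B|A)*P(A) = 0.933 * 0.105 = 0.097965
P(B|not A)*P(not A) = 0.08 * 0.895 = 0.0716
P(B) = 0.097965 + 0.0716 = 0.169565
P(A|B) = 0.097965 / 0.169565 ≈ 0.57774305

0.577743


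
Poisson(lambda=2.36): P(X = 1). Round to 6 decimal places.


P = e^(-lam) * lam^k / k!
e^(-2.36) ≈ 0.09442022
lam^k = 2.36^1 = 2.36
k! = 1! = 1
P = 0.09442022 * 2.36 / 1 ≈ 0.222832

0.222832


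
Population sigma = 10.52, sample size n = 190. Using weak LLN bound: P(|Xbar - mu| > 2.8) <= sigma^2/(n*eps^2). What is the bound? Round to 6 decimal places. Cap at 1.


bound = min(1, sigma^2/(n*eps^2))
sigma^2 = 10.52^2 = 110.6704
n*eps^2 = 190 * 2.8^2 = 190 * 7.84 = 1489.6
sigma^2/(n*eps^2) = 110.6704 / 1489.6 ≈ 0.07429538

0.074295


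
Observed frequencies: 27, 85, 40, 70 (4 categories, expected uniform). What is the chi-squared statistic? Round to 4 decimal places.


chi2 = sum((O-E)^2/E), E = total/4
total = 222, E = 222/4 = 55.5
(27 - 55.5)^2 / 55.5 = 812.25 / 55.5 = 1083/74 ≈ 14.635135
(85 - 55.5)^2 / 55.5 = 870.25 / 55.5 = 3481/222 ≈ 15.680180
(40 - 55.5)^2 / 55.5 = 240.25 / 55.5 = 961/222 ≈ 4.328829
(70 - 55.5)^2 / 55.5 = 210.25 / 55.5 = 841/222 ≈ 3.788288
chi2 = 1422/37 ≈ 38.432432

38.4324


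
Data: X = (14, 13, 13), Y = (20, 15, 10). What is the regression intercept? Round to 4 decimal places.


a = ybar - b*xbar, where b = sum((xi-xbar)(yi-ybar)) / sum((xi-xbar)^2)
n = 3, xbar = 40/3 ≈ 13.333333, ybar = 45/3 = 15
Sxy = sum((xi-xbar)(yi-ybar)) = 5
Sxx = sum((xi-xbar)^2) = 2/3 ≈ 0.666667
b = Sxy / Sxx = 7.5
a = 15 - 7.5 * 13.333333 = -85

-85.0000


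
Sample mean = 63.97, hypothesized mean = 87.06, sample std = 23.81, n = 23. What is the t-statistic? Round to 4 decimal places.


t = (xbar - mu0) / (s/sqrt(n))
xbar - mu0 = 63.97 - 87.06 = -23.09
sqrt(23) ≈ 4.79583152
s/sqrt(n) = 23.81 / 4.79583152 ≈ 4.96472820
t = -23.09 / 4.96472820 ≈ -4.650808

-4.6508


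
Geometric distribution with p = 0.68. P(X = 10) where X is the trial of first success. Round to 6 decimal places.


P = (1-p)^(k-1) * p
(1-p)^(k-1) = 0.32^9 ≈ 0.00003518437
P = 0.00003518437 * 0.68 ≈ 0.00002392537

0.000024


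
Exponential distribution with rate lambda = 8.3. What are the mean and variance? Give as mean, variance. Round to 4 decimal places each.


mean = 1/lam, var = 1/lam^2
mean = 1 / 8.3 = 10/83 ≈ 0.120482
lam^2 = 8.3^2 = 68.89
var = 1 / 68.89 = 100/6889 ≈ 0.014516

0.1205, 0.0145


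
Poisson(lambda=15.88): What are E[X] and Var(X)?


E[X] = Var(X) = lambda = 15.88

15.88, 15.88


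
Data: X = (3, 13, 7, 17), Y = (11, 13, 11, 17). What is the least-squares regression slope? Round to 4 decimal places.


b = sum((xi-xbar)(yi-ybar)) / sum((xi-xbar)^2)
n = 4, xbar = 40/4 = 10, ybar = 52/4 = 13
Sxy = sum((xi-xbar)(yi-ybar)) = 48
Sxx = sum((xi-xbar)^2) = 116
b = Sxy / Sxx = 12/29 ≈ 0.413793

0.4138


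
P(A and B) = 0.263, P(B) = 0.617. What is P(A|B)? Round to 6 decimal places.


P(A|B) = P(A and B) / P(B) = 0.263 / 0.617 = 263/617 ≈ 0.42625608

0.426256


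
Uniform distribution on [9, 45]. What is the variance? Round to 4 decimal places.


Var = (b-a)^2 / 12
(b-a)^2 = (45 - 9)^2 = 1296
Var = 1296/12 = 108

108.0000


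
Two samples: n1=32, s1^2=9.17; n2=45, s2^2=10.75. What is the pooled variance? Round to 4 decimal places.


sp^2 = ((n1-1)*s1^2 + (n2-1)*s2^2)/(n1+n2-2)
(n1-1)*s1^2 = 31 * 9.17 = 284.27
(n2-1)*s2^2 = 44 * 10.75 = 473
numerator = 284.27 + 473 = 757.27
n1+n2-2 = 75
sp^2 = 757.27 / 75 = 75727/7500 ≈ 10.096933

10.0969


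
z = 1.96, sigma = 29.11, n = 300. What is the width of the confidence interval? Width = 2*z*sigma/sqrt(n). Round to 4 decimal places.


width = 2*z*sigma/sqrt(n)
2*z*sigma = 2 * 1.96 * 29.11 = 114.1112
sqrt(300) ≈ 17.320508
width = 114.1112 / 17.320508 ≈ 6.588213

6.5882


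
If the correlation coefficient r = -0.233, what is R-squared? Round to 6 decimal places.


R^2 = r^2 = (-0.233)^2 = 0.054289

0.054289


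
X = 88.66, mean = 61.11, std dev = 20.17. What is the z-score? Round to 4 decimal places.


z = (X - mu) / sigma
X - mu = 88.66 - 61.11 = 27.55
z = 27.55 / 20.17 = 2755/2017 ≈ 1.365890

1.3659


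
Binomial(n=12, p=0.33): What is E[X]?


E[X] = n*p = 12 * 0.33 = 3.96

3.96


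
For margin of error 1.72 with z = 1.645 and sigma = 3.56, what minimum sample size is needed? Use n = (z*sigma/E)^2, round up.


z*sigma/E = 1.645 * 3.56 / 1.72 = 29281/8600 ≈ 3.404767
(z*sigma/E)^2 ≈ 11.592441
round up: n = 12

12


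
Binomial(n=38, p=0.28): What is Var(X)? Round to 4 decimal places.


Var = n*p*(1-p) = 38 * 0.28 * 0.72 = 7.6608

7.6608


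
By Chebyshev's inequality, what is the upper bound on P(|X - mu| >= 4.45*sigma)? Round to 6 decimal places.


P <= 1/k^2
k^2 = 4.45^2 = 19.8025
1/k^2 = 1 / 19.8025 = 400/7921 ≈ 0.05049867

0.050499


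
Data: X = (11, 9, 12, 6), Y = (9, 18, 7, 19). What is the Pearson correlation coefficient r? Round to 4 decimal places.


r = sum((xi-xbar)(yi-ybar)) / sqrt(sum((xi-xbar)^2) * sum((yi-ybar)^2))
n = 4, xbar = 38/4 = 9.5, ybar = 53/4 = 13.25
Sxy = sum((xi-xbar)(yi-ybar)) = -44.5
Sxx = sum((xi-xbar)^2) = 21
Syy = sum((yi-ybar)^2) = 112.75
sqrt(Sxx*Syy) ≈ 48.659531
r = Sxy / sqrt(Sxx*Syy) = -44.5 / 48.659531 ≈ -0.914518

-0.9145


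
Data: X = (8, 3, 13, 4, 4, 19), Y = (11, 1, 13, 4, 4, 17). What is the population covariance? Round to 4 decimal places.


Cov = (1/n)*sum((xi-xbar)(yi-ybar))
n = 6, xbar = 51/6 = 8.5, ybar = 50/6 = 25/3 ≈ 8.333333
sum((xi-xbar)(yi-ybar)) = 190
Cov = 190 / 6 = 95/3 ≈ 31.666667

31.6667


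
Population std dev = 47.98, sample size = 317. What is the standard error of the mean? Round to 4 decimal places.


SE = sigma / sqrt(n)
sqrt(317) ≈ 17.804494
SE = 47.98 / 17.804494 ≈ 2.694825

2.6948


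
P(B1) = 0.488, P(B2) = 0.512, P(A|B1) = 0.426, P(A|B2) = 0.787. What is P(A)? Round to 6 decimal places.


P(A) = P(A|B1)*P(B1) + P(A|B2)*P(B2)
P(A|B1)*P(B1) = 0.426 * 0.488 = 0.207888
P(A|B2)*P(B2) = 0.787 * 0.512 = 0.402944
P(A) = 0.207888 + 0.402944 = 0.610832

0.610832


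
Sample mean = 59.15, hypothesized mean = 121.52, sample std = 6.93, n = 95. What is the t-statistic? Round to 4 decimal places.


t = (xbar - mu0) / (s/sqrt(n))
xbar - mu0 = 59.15 - 121.52 = -62.37
sqrt(95) ≈ 9.74679434
s/sqrt(n) = 6.93 / 9.74679434 ≈ 0.71100300
t = -62.37 / 0.71100300 ≈ -87.721149

-87.7211


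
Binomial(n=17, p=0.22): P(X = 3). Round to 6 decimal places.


P = C(n,k) * p^k * (1-p)^(n-k)
C(17,3) = 680
p^k = 0.22^3 = 0.010648
(1-p)^(n-k) = 0.78^14 ≈ 0.03085492
P = 680 * 0.010648 * 0.03085492 ≈ 0.223409

0.223409


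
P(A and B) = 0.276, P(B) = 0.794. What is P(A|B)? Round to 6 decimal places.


P(A|B) = P(A and B) / P(B) = 0.276 / 0.794 = 138/397 ≈ 0.34760705

0.347607


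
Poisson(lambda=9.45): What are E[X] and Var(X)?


E[X] = Var(X) = lambda = 9.45

9.45, 9.45


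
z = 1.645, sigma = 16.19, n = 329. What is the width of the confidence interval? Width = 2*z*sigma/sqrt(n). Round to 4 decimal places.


width = 2*z*sigma/sqrt(n)
2*z*sigma = 2 * 1.645 * 16.19 = 53.2651
sqrt(329) ≈ 18.138357
width = 53.2651 / 18.138357 ≈ 2.936600

2.9366


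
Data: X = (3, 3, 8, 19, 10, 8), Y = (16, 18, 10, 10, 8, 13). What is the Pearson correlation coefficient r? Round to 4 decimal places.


r = sum((xi-xbar)(yi-ybar)) / sqrt(sum((xi-xbar)^2) * sum((yi-ybar)^2))
n = 6, xbar = 51/6 = 8.5, ybar = 75/6 = 12.5
Sxy = sum((xi-xbar)(yi-ybar)) = -81.5
Sxx = sum((xi-xbar)^2) = 173.5
Syy = sum((yi-ybar)^2) = 75.5
sqrt(Sxx*Syy) ≈ 114.451955
r = Sxy / sqrt(Sxx*Syy) = -81.5 / 114.451955 ≈ -0.712089

-0.7121


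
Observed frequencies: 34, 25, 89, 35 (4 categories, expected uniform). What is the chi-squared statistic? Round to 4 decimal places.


chi2 = sum((O-E)^2/E), E = total/4
total = 183, E = 183/4 = 45.75
(34 - 45.75)^2 / 45.75 = 138.0625 / 45.75 = 2209/732 ≈ 3.017760
(25 - 45.75)^2 / 45.75 = 430.5625 / 45.75 = 6889/732 ≈ 9.411202
(89 - 45.75)^2 / 45.75 = 1870.5625 / 45.75 = 29929/732 ≈ 40.886612
(35 - 45.75)^2 / 45.75 = 115.5625 / 45.75 = 1849/732 ≈ 2.525956
chi2 = 10219/183 ≈ 55.841530

55.8415


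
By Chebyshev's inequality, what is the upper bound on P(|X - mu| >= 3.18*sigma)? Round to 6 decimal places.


P <= 1/k^2
k^2 = 3.18^2 = 10.1124
1/k^2 = 1 / 10.1124 ≈ 0.09888849

0.098888


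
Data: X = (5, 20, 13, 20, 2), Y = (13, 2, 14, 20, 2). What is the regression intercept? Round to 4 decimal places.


a = ybar - b*xbar, where b = sum((xi-xbar)(yi-ybar)) / sum((xi-xbar)^2)
n = 5, xbar = 60/5 = 12, ybar = 51/5 = 10.2
Sxy = sum((xi-xbar)(yi-ybar)) = 79
Sxx = sum((xi-xbar)^2) = 278
b = Sxy / Sxx = 79/278 ≈ 0.284173
a = 10.2 - 0.284173 * 12 = 4719/695 ≈ 6.789928

6.7899


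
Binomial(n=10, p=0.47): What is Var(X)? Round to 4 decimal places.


Var = n*p*(1-p) = 10 * 0.47 * 0.53 = 2.491

2.4910


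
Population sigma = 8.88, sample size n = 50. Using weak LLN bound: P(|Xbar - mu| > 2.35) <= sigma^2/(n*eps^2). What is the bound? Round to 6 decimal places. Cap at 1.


bound = min(1, sigma^2/(n*eps^2))
sigma^2 = 8.88^2 = 78.8544
n*eps^2 = 50 * 2.35^2 = 50 * 5.5225 = 276.125
sigma^2/(n*eps^2) = 78.8544 / 276.125 ≈ 0.28557501

0.285575


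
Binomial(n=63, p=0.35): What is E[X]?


E[X] = n*p = 63 * 0.35 = 22.05

22.05


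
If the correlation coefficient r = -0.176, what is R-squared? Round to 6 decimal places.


R^2 = r^2 = (-0.176)^2 = 0.030976

0.030976


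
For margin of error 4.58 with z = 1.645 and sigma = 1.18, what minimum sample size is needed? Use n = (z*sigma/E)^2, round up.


z*sigma/E = 1.645 * 1.18 / 4.58 ≈ 0.423821
(z*sigma/E)^2 ≈ 0.179624
round up: n = 1

1


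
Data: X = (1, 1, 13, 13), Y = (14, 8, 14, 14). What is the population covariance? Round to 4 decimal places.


Cov = (1/n)*sum((xi-xbar)(yi-ybar))
n = 4, xbar = 28/4 = 7, ybar = 50/4 = 12.5
sum((xi-xbar)(yi-ybar)) = 36
Cov = 36 / 4 = 9

9.0000


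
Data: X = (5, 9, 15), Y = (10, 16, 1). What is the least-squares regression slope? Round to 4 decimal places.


b = sum((xi-xbar)(yi-ybar)) / sum((xi-xbar)^2)
n = 3, xbar = 29/3 ≈ 9.666667, ybar = 27/3 = 9
Sxy = sum((xi-xbar)(yi-ybar)) = -52
Sxx = sum((xi-xbar)^2) = 152/3 ≈ 50.666667
b = Sxy / Sxx = -39/38 ≈ -1.026316

-1.0263


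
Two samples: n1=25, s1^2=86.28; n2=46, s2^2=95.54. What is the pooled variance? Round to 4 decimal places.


sp^2 = ((n1-1)*s1^2 + (n2-1)*s2^2)/(n1+n2-2)
(n1-1)*s1^2 = 24 * 86.28 = 2070.72
(n2-1)*s2^2 = 45 * 95.54 = 4299.3
numerator = 2070.72 + 4299.3 = 6370.02
n1+n2-2 = 69
sp^2 = 6370.02 / 69 = 106167/1150 ≈ 92.319130

92.3191


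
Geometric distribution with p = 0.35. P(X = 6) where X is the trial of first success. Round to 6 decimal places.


P = (1-p)^(k-1) * p
(1-p)^(k-1) = 0.65^5 ≈ 0.1160291
P = 0.1160291 * 0.35 ≈ 0.04061017

0.040610


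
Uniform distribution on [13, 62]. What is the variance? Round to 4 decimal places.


Var = (b-a)^2 / 12
(b-a)^2 = (62 - 13)^2 = 2401
Var = 2401/12 ≈ 200.083333

200.0833


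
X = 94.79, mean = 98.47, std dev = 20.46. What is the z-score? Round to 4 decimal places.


z = (X - mu) / sigma
X - mu = 94.79 - 98.47 = -3.68
z = -3.68 / 20.46 = -184/1023 ≈ -0.179863

-0.1799


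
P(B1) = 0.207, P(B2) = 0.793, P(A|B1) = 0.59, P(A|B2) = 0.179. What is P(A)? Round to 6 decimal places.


P(A) = P(A|B1)*P(B1) + P(A|B2)*P(B2)
P(A|B1)*P(B1) = 0.59 * 0.207 = 0.12213
P(A|B2)*P(B2) = 0.179 * 0.793 = 0.141947
P(A) = 0.12213 + 0.141947 = 0.264077

0.264077


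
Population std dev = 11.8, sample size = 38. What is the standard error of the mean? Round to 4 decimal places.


SE = sigma / sqrt(n)
sqrt(38) ≈ 6.164414
SE = 11.8 / 6.164414 ≈ 1.914213

1.9142


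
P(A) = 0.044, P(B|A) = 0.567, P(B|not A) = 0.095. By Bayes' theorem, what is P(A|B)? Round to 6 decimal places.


P(A|B) = P(B|A)*P(A) / P(B), P(B) = P(B|A)*P(A) + P(B|not A)*P(not A)
P(B|A)*P(A) = 0.567 * 0.044 = 0.024948
P(B|not A)*P(not A) = 0.095 * 0.956 = 0.09082
P(B) = 0.024948 + 0.09082 = 0.115768
P(A|B) = 0.024948 / 0.115768 ≈ 0.21549997

0.215500


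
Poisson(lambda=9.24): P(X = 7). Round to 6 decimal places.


P = e^(-lam) * lam^k / k!
e^(-9.24) ≈ 0.00009707759
lam^k = 9.24^7 ≈ 5750476.043814
k! = 7! = 5040
P = 0.00009707759 * 5750476.043814 / 5040 ≈ 0.110762

0.110762


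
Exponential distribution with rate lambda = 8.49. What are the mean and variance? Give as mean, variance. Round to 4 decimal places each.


mean = 1/lam, var = 1/lam^2
mean = 1 / 8.49 = 100/849 ≈ 0.117786
lam^2 = 8.49^2 = 72.0801
var = 1 / 72.0801 ≈ 0.013873

0.1178, 0.0139


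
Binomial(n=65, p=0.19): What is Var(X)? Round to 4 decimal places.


Var = n*p*(1-p) = 65 * 0.19 * 0.81 = 10.0035

10.0035


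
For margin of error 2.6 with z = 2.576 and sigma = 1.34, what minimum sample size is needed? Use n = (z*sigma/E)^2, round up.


z*sigma/E = 2.576 * 1.34 / 2.6 = 10787/8125 ≈ 1.327631
(z*sigma/E)^2 ≈ 1.762603
round up: n = 2

2


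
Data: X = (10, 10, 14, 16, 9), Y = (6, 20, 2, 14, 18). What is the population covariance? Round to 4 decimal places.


Cov = (1/n)*sum((xi-xbar)(yi-ybar))
n = 5, xbar = 59/5 = 11.8, ybar = 60/5 = 12
sum((xi-xbar)(yi-ybar)) = -34
Cov = -34 / 5 = -6.8

-6.8000


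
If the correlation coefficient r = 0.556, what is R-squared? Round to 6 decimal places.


R^2 = r^2 = (0.556)^2 = 0.309136

0.309136


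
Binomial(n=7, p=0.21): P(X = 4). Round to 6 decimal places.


P = C(n,k) * p^k * (1-p)^(n-k)
C(7,4) = 35
p^k = 0.21^4 = 0.00194481
(1-p)^(n-k) = 0.79^3 = 0.493039
P = 35 * 0.00194481 * 0.493039 ≈ 0.033560

0.033560


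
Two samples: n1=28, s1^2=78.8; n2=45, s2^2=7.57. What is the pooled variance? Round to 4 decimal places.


sp^2 = ((n1-1)*s1^2 + (n2-1)*s2^2)/(n1+n2-2)
(n1-1)*s1^2 = 27 * 78.8 = 2127.6
(n2-1)*s2^2 = 44 * 7.57 = 333.08
numerator = 2127.6 + 333.08 = 2460.68
n1+n2-2 = 71
sp^2 = 2460.68 / 71 = 61517/1775 ≈ 34.657465

34.6575


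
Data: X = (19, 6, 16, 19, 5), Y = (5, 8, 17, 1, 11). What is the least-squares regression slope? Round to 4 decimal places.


b = sum((xi-xbar)(yi-ybar)) / sum((xi-xbar)^2)
n = 5, xbar = 65/5 = 13, ybar = 42/5 = 8.4
Sxy = sum((xi-xbar)(yi-ybar)) = -57
Sxx = sum((xi-xbar)^2) = 194
b = Sxy / Sxx = -57/194 ≈ -0.293814

-0.2938


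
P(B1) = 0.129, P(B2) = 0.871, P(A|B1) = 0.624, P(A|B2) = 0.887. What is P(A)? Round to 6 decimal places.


P(A) = P(A|B1)*P(B1) + P(A|B2)*P(B2)
P(A|B1)*P(B1) = 0.624 * 0.129 = 0.080496
P(A|B2)*P(B2) = 0.887 * 0.871 = 0.772577
P(A) = 0.080496 + 0.772577 = 0.853073

0.853073


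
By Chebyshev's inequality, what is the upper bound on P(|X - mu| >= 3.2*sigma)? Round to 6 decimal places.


P <= 1/k^2
k^2 = 3.2^2 = 10.24
1/k^2 = 1 / 10.24 = 0.09765625

0.097656


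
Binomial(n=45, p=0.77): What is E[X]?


E[X] = n*p = 45 * 0.77 = 34.65

34.65


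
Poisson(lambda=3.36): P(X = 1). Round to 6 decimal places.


P = e^(-lam) * lam^k / k!
e^(-3.36) ≈ 0.03473526
lam^k = 3.36^1 = 3.36
k! = 1! = 1
P = 0.03473526 * 3.36 / 1 ≈ 0.116710

0.116710


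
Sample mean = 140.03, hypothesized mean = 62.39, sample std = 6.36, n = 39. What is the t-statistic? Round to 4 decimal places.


t = (xbar - mu0) / (s/sqrt(n))
xbar - mu0 = 140.03 - 62.39 = 77.64
sqrt(39) ≈ 6.24499800
s/sqrt(n) = 6.36 / 6.24499800 ≈ 1.01841506
t = 77.64 / 1.01841506 ≈ 76.236108

76.2361


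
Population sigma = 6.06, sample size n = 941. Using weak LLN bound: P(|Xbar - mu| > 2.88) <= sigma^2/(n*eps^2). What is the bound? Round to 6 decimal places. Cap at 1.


bound = min(1, sigma^2/(n*eps^2))
sigma^2 = 6.06^2 = 36.7236
n*eps^2 = 941 * 2.88^2 = 941 * 8.2944 = 7805.0304
sigma^2/(n*eps^2) = 36.7236 / 7805.0304 ≈ 0.00470512

0.004705


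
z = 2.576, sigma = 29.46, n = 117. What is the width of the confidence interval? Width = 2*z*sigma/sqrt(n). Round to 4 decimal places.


width = 2*z*sigma/sqrt(n)
2*z*sigma = 2 * 2.576 * 29.46 = 151.77792
sqrt(117) ≈ 10.816654
width = 151.77792 / 10.816654 ≈ 14.031874

14.0319


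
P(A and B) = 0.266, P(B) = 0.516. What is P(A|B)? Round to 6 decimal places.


P(A|B) = P(A and B) / P(B) = 0.266 / 0.516 = 133/258 ≈ 0.51550388

0.515504


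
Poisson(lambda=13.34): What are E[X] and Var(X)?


E[X] = Var(X) = lambda = 13.34

13.34, 13.34


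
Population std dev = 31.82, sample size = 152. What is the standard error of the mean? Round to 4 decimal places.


SE = sigma / sqrt(n)
sqrt(152) ≈ 12.328828
SE = 31.82 / 12.328828 ≈ 2.580943

2.5809


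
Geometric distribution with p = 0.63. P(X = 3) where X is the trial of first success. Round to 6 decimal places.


P = (1-p)^(k-1) * p
(1-p)^(k-1) = 0.37^2 = 0.1369
P = 0.1369 * 0.63 = 0.086247

0.086247


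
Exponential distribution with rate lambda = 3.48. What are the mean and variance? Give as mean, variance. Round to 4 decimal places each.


mean = 1/lam, var = 1/lam^2
mean = 1 / 3.48 = 25/87 ≈ 0.287356
lam^2 = 3.48^2 = 12.1104
var = 1 / 12.1104 = 625/7569 ≈ 0.082574

0.2874, 0.0826


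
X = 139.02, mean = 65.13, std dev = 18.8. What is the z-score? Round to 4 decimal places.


z = (X - mu) / sigma
X - mu = 139.02 - 65.13 = 73.89
z = 73.89 / 18.8 = 7389/1880 ≈ 3.930319

3.9303


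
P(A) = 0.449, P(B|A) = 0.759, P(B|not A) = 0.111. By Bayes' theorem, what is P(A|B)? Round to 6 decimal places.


P(A|B) = P(B|A)*P(A) / P(B), P(B) = P(B|A)*P(A) + P(B|not A)*P(not A)
P(B|A)*P(A) = 0.759 * 0.449 = 0.340791
P(B|not A)*P(not A) = 0.111 * 0.551 = 0.061161
P(B) = 0.340791 + 0.061161 = 0.401952
P(A|B) = 0.340791 / 0.401952 ≈ 0.84784004

0.847840


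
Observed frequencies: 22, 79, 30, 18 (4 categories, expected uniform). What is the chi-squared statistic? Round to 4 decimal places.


chi2 = sum((O-E)^2/E), E = total/4
total = 149, E = 149/4 = 37.25
(22 - 37.25)^2 / 37.25 = 232.5625 / 37.25 = 3721/596 ≈ 6.243289
(79 - 37.25)^2 / 37.25 = 1743.0625 / 37.25 = 27889/596 ≈ 46.793624
(30 - 37.25)^2 / 37.25 = 52.5625 / 37.25 = 841/596 ≈ 1.411074
(18 - 37.25)^2 / 37.25 = 370.5625 / 37.25 = 5929/596 ≈ 9.947987
chi2 = 9595/149 ≈ 64.395973

64.3960


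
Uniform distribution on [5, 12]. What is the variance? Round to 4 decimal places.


Var = (b-a)^2 / 12
(b-a)^2 = (12 - 5)^2 = 49
Var = 49/12 ≈ 4.083333

4.0833


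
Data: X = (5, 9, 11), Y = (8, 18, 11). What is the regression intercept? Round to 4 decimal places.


a = ybar - b*xbar, where b = sum((xi-xbar)(yi-ybar)) / sum((xi-xbar)^2)
n = 3, xbar = 25/3 ≈ 8.333333, ybar = 37/3 ≈ 12.333333
Sxy = sum((xi-xbar)(yi-ybar)) = 44/3 ≈ 14.666667
Sxx = sum((xi-xbar)^2) = 56/3 ≈ 18.666667
b = Sxy / Sxx = 11/14 ≈ 0.785714
a = 12.333333 - 0.785714 * 8.333333 = 81/14 ≈ 5.785714

5.7857


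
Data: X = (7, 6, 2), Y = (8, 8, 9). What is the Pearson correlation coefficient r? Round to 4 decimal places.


r = sum((xi-xbar)(yi-ybar)) / sqrt(sum((xi-xbar)^2) * sum((yi-ybar)^2))
n = 3, xbar = 15/3 = 5, ybar = 25/3 ≈ 8.333333
Sxy = sum((xi-xbar)(yi-ybar)) = -3
Sxx = sum((xi-xbar)^2) = 14
Syy = sum((yi-ybar)^2) = 2/3 ≈ 0.666667
sqrt(Sxx*Syy) ≈ 3.055050
r = Sxy / sqrt(Sxx*Syy) = -3 / 3.055050 ≈ -0.981981

-0.9820


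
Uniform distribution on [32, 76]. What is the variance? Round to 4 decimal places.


Var = (b-a)^2 / 12
(b-a)^2 = (76 - 32)^2 = 1936
Var = 1936/12 ≈ 161.333333

161.3333


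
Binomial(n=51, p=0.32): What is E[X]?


E[X] = n*p = 51 * 0.32 = 16.32

16.32


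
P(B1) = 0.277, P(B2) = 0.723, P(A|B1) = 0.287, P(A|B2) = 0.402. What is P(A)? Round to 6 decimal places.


P(A) = P(A|B1)*P(B1) + P(A|B2)*P(B2)
P(A|B1)*P(B1) = 0.287 * 0.277 = 0.079499
P(A|B2)*P(B2) = 0.402 * 0.723 = 0.290646
P(A) = 0.079499 + 0.290646 = 0.370145

0.370145


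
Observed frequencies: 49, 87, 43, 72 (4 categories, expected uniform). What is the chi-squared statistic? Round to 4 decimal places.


chi2 = sum((O-E)^2/E), E = total/4
total = 251, E = 251/4 = 62.75
(49 - 62.75)^2 / 62.75 = 189.0625 / 62.75 = 3025/1004 ≈ 3.012948
(87 - 62.75)^2 / 62.75 = 588.0625 / 62.75 = 9409/1004 ≈ 9.371514
(43 - 62.75)^2 / 62.75 = 390.0625 / 62.75 = 6241/1004 ≈ 6.216135
(72 - 62.75)^2 / 62.75 = 85.5625 / 62.75 = 1369/1004 ≈ 1.363546
chi2 = 5011/251 ≈ 19.964143

19.9641


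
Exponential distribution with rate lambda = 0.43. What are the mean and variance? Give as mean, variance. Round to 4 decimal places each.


mean = 1/lam, var = 1/lam^2
mean = 1 / 0.43 = 100/43 ≈ 2.325581
lam^2 = 0.43^2 = 0.1849
var = 1 / 0.1849 = 10000/1849 ≈ 5.408329

2.3256, 5.4083


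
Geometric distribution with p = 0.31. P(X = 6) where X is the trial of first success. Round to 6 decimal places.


P = (1-p)^(k-1) * p
(1-p)^(k-1) = 0.69^5 ≈ 0.1564031
P = 0.1564031 * 0.31 ≈ 0.04848497

0.048485


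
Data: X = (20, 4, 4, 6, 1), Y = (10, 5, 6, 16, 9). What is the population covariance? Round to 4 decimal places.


Cov = (1/n)*sum((xi-xbar)(yi-ybar))
n = 5, xbar = 35/5 = 7, ybar = 46/5 = 9.2
sum((xi-xbar)(yi-ybar)) = 27
Cov = 27 / 5 = 5.4

5.4000


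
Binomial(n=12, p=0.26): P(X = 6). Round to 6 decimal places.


P = C(n,k) * p^k * (1-p)^(n-k)
C(12,6) = 924
p^k = 0.26^6 ≈ 0.0003089158
(1-p)^(n-k) = 0.74^6 ≈ 0.1642065
P = 924 * 0.0003089158 * 0.1642065 ≈ 0.046871

0.046871


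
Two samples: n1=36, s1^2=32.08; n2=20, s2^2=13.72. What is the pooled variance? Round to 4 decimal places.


sp^2 = ((n1-1)*s1^2 + (n2-1)*s2^2)/(n1+n2-2)
(n1-1)*s1^2 = 35 * 32.08 = 1122.8
(n2-1)*s2^2 = 19 * 13.72 = 260.68
numerator = 1122.8 + 260.68 = 1383.48
n1+n2-2 = 54
sp^2 = 1383.48 / 54 = 25.62

25.6200


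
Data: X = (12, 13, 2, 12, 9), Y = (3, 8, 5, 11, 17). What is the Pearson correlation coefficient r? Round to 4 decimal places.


r = sum((xi-xbar)(yi-ybar)) / sqrt(sum((xi-xbar)^2) * sum((yi-ybar)^2))
n = 5, xbar = 48/5 = 9.6, ybar = 44/5 = 8.8
Sxy = sum((xi-xbar)(yi-ybar)) = 12.6
Sxx = sum((xi-xbar)^2) = 81.2
Syy = sum((yi-ybar)^2) = 120.8
sqrt(Sxx*Syy) ≈ 99.040194
r = Sxy / sqrt(Sxx*Syy) = 12.6 / 99.040194 ≈ 0.127221

0.1272


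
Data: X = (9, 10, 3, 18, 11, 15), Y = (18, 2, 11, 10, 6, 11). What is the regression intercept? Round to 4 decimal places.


a = ybar - b*xbar, where b = sum((xi-xbar)(yi-ybar)) / sum((xi-xbar)^2)
n = 6, xbar = 66/6 = 11, ybar = 58/6 = 29/3 ≈ 9.666667
Sxy = sum((xi-xbar)(yi-ybar)) = -12
Sxx = sum((xi-xbar)^2) = 134
b = Sxy / Sxx = -6/67 ≈ -0.089552
a = 9.666667 - (-0.089552) * 11 = 2141/201 ≈ 10.651741

10.6517


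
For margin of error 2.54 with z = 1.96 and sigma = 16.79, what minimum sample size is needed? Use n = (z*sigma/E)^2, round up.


z*sigma/E = 1.96 * 16.79 / 2.54 = 82271/6350 ≈ 12.956063
(z*sigma/E)^2 ≈ 167.859568
round up: n = 168

168


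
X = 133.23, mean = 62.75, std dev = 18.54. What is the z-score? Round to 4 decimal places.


z = (X - mu) / sigma
X - mu = 133.23 - 62.75 = 70.48
z = 70.48 / 18.54 = 3524/927 ≈ 3.801510

3.8015


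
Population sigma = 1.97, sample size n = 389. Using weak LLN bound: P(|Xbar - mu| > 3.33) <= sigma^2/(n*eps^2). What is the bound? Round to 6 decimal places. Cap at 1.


bound = min(1, sigma^2/(n*eps^2))
sigma^2 = 1.97^2 = 3.8809
n*eps^2 = 389 * 3.33^2 = 389 * 11.0889 = 4313.5821
sigma^2/(n*eps^2) = 3.8809 / 4313.5821 ≈ 0.00089969

0.000900


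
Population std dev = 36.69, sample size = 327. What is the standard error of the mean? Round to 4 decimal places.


SE = sigma / sqrt(n)
sqrt(327) ≈ 18.083141
SE = 36.69 / 18.083141 ≈ 2.028962

2.0290


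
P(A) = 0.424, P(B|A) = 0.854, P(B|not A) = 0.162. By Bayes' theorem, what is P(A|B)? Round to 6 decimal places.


P(A|B) = P(B|A)*P(A) / P(B), P(B) = P(B|A)*P(A) + P(B|not A)*P(not A)
P(B|A)*P(A) = 0.854 * 0.424 = 0.362096
P(B|not A)*P(not A) = 0.162 * 0.576 = 0.093312
P(B) = 0.362096 + 0.093312 = 0.455408
P(A|B) = 0.362096 / 0.455408 ≈ 0.79510241

0.795102


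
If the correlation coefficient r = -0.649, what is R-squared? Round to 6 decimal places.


R^2 = r^2 = (-0.649)^2 = 0.421201

0.421201


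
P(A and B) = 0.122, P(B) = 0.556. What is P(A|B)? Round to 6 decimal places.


P(A|B) = P(A and B) / P(B) = 0.122 / 0.556 = 61/278 ≈ 0.21942446

0.219424


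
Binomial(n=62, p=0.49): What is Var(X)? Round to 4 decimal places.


Var = n*p*(1-p) = 62 * 0.49 * 0.51 = 15.4938

15.4938


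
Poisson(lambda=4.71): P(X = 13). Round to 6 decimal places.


P = e^(-lam) * lam^k / k!
e^(-4.71) ≈ 0.009004778
lam^k = 4.71^13 ≈ 561399204.202695
k! = 13! = 6227020800
P = 0.009004778 * 561399204.202695 / 6227020800 ≈ 0.000812

0.000812


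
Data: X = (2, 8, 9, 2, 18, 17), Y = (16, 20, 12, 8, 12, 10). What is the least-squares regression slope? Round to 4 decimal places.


b = sum((xi-xbar)(yi-ybar)) / sum((xi-xbar)^2)
n = 6, xbar = 56/6 = 28/3 ≈ 9.333333, ybar = 78/6 = 13
Sxy = sum((xi-xbar)(yi-ybar)) = -26
Sxx = sum((xi-xbar)^2) = 730/3 ≈ 243.333333
b = Sxy / Sxx = -39/365 ≈ -0.106849

-0.1068


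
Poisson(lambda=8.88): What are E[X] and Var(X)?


E[X] = Var(X) = lambda = 8.88

8.88, 8.88


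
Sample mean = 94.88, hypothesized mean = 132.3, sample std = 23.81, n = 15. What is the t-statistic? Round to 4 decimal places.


t = (xbar - mu0) / (s/sqrt(n))
xbar - mu0 = 94.88 - 132.3 = -37.42
sqrt(15) ≈ 3.87298335
s/sqrt(n) = 23.81 / 3.87298335 ≈ 6.14771556
t = -37.42 / 6.14771556 ≈ -6.086814

-6.0868


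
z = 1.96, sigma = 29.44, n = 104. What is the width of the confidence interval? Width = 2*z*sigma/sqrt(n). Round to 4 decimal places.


width = 2*z*sigma/sqrt(n)
2*z*sigma = 2 * 1.96 * 29.44 = 115.4048
sqrt(104) ≈ 10.198039
width = 115.4048 / 10.198039 ≈ 11.316372

11.3164


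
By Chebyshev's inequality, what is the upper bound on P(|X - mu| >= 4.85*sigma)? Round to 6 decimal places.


P <= 1/k^2
k^2 = 4.85^2 = 23.5225
1/k^2 = 1 / 23.5225 = 400/9409 ≈ 0.04251249

0.042512


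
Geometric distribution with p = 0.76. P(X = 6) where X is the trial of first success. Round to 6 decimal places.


P = (1-p)^(k-1) * p
(1-p)^(k-1) = 0.24^5 = 0.0007962624
P = 0.0007962624 * 0.76 ≈ 0.0006051594

0.000605


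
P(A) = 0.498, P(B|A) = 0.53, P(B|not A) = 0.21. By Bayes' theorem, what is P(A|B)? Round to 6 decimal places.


P(A|B) = P(B|A)*P(A) / P(B), P(B) = P(B|A)*P(A) + P(B|not A)*P(not A)
P(B|A)*P(A) = 0.53 * 0.498 = 0.26394
P(B|not A)*P(not A) = 0.21 * 0.502 = 0.10542
P(B) = 0.26394 + 0.10542 = 0.36936
P(A|B) = 0.26394 / 0.36936 = 4399/6156 ≈ 0.71458739

0.714587


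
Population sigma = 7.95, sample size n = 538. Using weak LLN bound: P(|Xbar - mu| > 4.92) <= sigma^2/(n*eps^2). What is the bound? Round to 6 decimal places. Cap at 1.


bound = min(1, sigma^2/(n*eps^2))
sigma^2 = 7.95^2 = 63.2025
n*eps^2 = 538 * 4.92^2 = 538 * 24.2064 = 13023.0432
sigma^2/(n*eps^2) = 63.2025 / 13023.0432 ≈ 0.00485313

0.004853


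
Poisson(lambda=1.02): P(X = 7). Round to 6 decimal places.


P = e^(-lam) * lam^k / k!
e^(-1.02) ≈ 0.3605949
lam^k = 1.02^7 ≈ 1.148686
k! = 7! = 5040
P = 0.3605949 * 1.148686 / 5040 ≈ 0.000082

0.000082


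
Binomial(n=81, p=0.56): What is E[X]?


E[X] = n*p = 81 * 0.56 = 45.36

45.36


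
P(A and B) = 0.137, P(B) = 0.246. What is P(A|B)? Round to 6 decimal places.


P(A|B) = P(A and B) / P(B) = 0.137 / 0.246 = 137/246 ≈ 0.55691057

0.556911


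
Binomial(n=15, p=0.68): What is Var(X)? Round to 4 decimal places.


Var = n*p*(1-p) = 15 * 0.68 * 0.32 = 3.264

3.2640


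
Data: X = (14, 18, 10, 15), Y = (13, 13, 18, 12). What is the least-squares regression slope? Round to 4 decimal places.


b = sum((xi-xbar)(yi-ybar)) / sum((xi-xbar)^2)
n = 4, xbar = 57/4 = 14.25, ybar = 56/4 = 14
Sxy = sum((xi-xbar)(yi-ybar)) = -22
Sxx = sum((xi-xbar)^2) = 32.75
b = Sxy / Sxx = -88/131 ≈ -0.671756

-0.6718


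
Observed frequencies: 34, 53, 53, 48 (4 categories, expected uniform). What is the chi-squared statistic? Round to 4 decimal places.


chi2 = sum((O-E)^2/E), E = total/4
total = 188, E = 188/4 = 47
(34 - 47)^2 / 47 = 169 / 47 = 169/47 ≈ 3.595745
(53 - 47)^2 / 47 = 36 / 47 = 36/47 ≈ 0.765957
(53 - 47)^2 / 47 = 36 / 47 = 36/47 ≈ 0.765957
(48 - 47)^2 / 47 = 1 / 47 = 1/47 ≈ 0.021277
chi2 = 242/47 ≈ 5.148936

5.1489


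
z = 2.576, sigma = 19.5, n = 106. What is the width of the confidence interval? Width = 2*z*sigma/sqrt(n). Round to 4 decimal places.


width = 2*z*sigma/sqrt(n)
2*z*sigma = 2 * 2.576 * 19.5 = 100.464
sqrt(106) ≈ 10.295630
width = 100.464 / 10.295630 ≈ 9.757926

9.7579


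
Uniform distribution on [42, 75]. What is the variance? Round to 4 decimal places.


Var = (b-a)^2 / 12
(b-a)^2 = (75 - 42)^2 = 1089
Var = 1089/12 = 90.75

90.7500


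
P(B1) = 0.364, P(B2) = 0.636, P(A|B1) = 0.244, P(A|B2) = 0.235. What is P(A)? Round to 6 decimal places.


P(A) = P(A|B1)*P(B1) + P(A|B2)*P(B2)
P(A|B1)*P(B1) = 0.244 * 0.364 = 0.088816
P(A|B2)*P(B2) = 0.235 * 0.636 = 0.14946
P(A) = 0.088816 + 0.14946 = 0.238276

0.238276


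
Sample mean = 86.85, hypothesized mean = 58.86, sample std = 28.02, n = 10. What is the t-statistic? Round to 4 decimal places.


t = (xbar - mu0) / (s/sqrt(n))
xbar - mu0 = 86.85 - 58.86 = 27.99
sqrt(10) ≈ 3.16227766
s/sqrt(n) = 28.02 / 3.16227766 ≈ 8.86070200
t = 27.99 / 8.86070200 ≈ 3.158892

3.1589


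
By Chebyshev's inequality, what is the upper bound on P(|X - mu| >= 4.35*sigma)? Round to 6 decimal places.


P <= 1/k^2
k^2 = 4.35^2 = 18.9225
1/k^2 = 1 / 18.9225 = 400/7569 ≈ 0.05284714

0.052847


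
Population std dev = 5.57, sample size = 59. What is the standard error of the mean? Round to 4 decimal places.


SE = sigma / sqrt(n)
sqrt(59) ≈ 7.681146
SE = 5.57 / 7.681146 ≈ 0.725152

0.7252


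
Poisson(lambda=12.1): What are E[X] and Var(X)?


E[X] = Var(X) = lambda = 12.1

12.1, 12.1


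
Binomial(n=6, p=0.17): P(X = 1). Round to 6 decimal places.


P = C(n,k) * p^k * (1-p)^(n-k)
C(6,1) = 6
p^k = 0.17^1 = 0.17
(1-p)^(n-k) = 0.83^5 ≈ 0.3939041
P = 6 * 0.17 * 0.3939041 ≈ 0.401782

0.401782


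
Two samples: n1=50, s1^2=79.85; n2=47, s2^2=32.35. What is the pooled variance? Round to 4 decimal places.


sp^2 = ((n1-1)*s1^2 + (n2-1)*s2^2)/(n1+n2-2)
(n1-1)*s1^2 = 49 * 79.85 = 3912.65
(n2-1)*s2^2 = 46 * 32.35 = 1488.1
numerator = 3912.65 + 1488.1 = 5400.75
n1+n2-2 = 95
sp^2 = 5400.75 / 95 = 56.85

56.8500


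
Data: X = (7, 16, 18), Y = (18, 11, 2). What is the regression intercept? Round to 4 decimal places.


a = ybar - b*xbar, where b = sum((xi-xbar)(yi-ybar)) / sum((xi-xbar)^2)
n = 3, xbar = 41/3 ≈ 13.666667, ybar = 31/3 ≈ 10.333333
Sxy = sum((xi-xbar)(yi-ybar)) = -257/3 ≈ -85.666667
Sxx = sum((xi-xbar)^2) = 206/3 ≈ 68.666667
b = Sxy / Sxx = -257/206 ≈ -1.247573
a = 10.333333 - (-1.247573) * 13.666667 = 5641/206 ≈ 27.383495

27.3835


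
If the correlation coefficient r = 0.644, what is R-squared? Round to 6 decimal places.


R^2 = r^2 = (0.644)^2 = 0.414736

0.414736


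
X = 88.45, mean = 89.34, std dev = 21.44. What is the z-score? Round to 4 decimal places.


z = (X - mu) / sigma
X - mu = 88.45 - 89.34 = -0.89
z = -0.89 / 21.44 = -89/2144 ≈ -0.041511

-0.0415


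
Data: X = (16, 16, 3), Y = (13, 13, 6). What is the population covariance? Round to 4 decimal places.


Cov = (1/n)*sum((xi-xbar)(yi-ybar))
n = 3, xbar = 35/3 ≈ 11.666667, ybar = 32/3 ≈ 10.666667
sum((xi-xbar)(yi-ybar)) = 182/3 ≈ 60.666667
Cov = 60.666667 / 3 = 182/9 ≈ 20.222222

20.2222


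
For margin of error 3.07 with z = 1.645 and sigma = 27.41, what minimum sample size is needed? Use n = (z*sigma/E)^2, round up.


z*sigma/E = 1.645 * 27.41 / 3.07 ≈ 14.687117
(z*sigma/E)^2 ≈ 215.711414
round up: n = 216

216


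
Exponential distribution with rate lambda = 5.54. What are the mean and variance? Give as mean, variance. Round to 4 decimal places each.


mean = 1/lam, var = 1/lam^2
mean = 1 / 5.54 = 50/277 ≈ 0.180505
lam^2 = 5.54^2 = 30.6916
var = 1 / 30.6916 ≈ 0.032582

0.1805, 0.0326


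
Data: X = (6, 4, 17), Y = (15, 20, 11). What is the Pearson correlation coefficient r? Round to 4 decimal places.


r = sum((xi-xbar)(yi-ybar)) / sqrt(sum((xi-xbar)^2) * sum((yi-ybar)^2))
n = 3, xbar = 27/3 = 9, ybar = 46/3 ≈ 15.333333
Sxy = sum((xi-xbar)(yi-ybar)) = -57
Sxx = sum((xi-xbar)^2) = 98
Syy = sum((yi-ybar)^2) = 122/3 ≈ 40.666667
sqrt(Sxx*Syy) ≈ 63.129497
r = Sxy / sqrt(Sxx*Syy) = -57 / 63.129497 ≈ -0.902906

-0.9029


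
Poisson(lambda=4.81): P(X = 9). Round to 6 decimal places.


P = e^(-lam) * lam^k / k!
e^(-4.81) ≈ 0.008147860
lam^k = 4.81^9 ≈ 1378179.188171
k! = 9! = 362880
P = 0.008147860 * 1378179.188171 / 362880 ≈ 0.030945

0.030945


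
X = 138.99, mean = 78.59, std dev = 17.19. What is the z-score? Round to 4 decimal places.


z = (X - mu) / sigma
X - mu = 138.99 - 78.59 = 60.4
z = 60.4 / 17.19 = 6040/1719 ≈ 3.513671

3.5137


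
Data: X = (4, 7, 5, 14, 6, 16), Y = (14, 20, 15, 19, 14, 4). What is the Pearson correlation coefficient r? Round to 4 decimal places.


r = sum((xi-xbar)(yi-ybar)) / sqrt(sum((xi-xbar)^2) * sum((yi-ybar)^2))
n = 6, xbar = 52/6 = 26/3 ≈ 8.666667, ybar = 86/6 = 43/3 ≈ 14.333333
Sxy = sum((xi-xbar)(yi-ybar)) = -181/3 ≈ -60.333333
Sxx = sum((xi-xbar)^2) = 382/3 ≈ 127.333333
Syy = sum((yi-ybar)^2) = 484/3 ≈ 161.333333
sqrt(Sxx*Syy) ≈ 143.328682
r = Sxy / sqrt(Sxx*Syy) = -60.333333 / 143.328682 ≈ -0.420944

-0.4209


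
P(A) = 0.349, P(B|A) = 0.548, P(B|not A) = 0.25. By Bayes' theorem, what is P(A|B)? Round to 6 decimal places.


P(A|B) = P(B|A)*P(A) / P(B), P(B) = P(B|A)*P(A) + P(B|not A)*P(not A)
P(B|A)*P(A) = 0.548 * 0.349 = 0.191252
P(B|not A)*P(not A) = 0.25 * 0.651 = 0.16275
P(B) = 0.191252 + 0.16275 = 0.354002
P(A|B) = 0.191252 / 0.354002 ≈ 0.54025683

0.540257


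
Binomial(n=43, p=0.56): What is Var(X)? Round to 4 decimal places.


Var = n*p*(1-p) = 43 * 0.56 * 0.44 = 10.5952

10.5952


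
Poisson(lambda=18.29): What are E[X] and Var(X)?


E[X] = Var(X) = lambda = 18.29

18.29, 18.29


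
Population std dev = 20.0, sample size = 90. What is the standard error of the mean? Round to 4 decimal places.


SE = sigma / sqrt(n)
sqrt(90) ≈ 9.486833
SE = 20.0 / 9.486833 ≈ 2.108185

2.1082


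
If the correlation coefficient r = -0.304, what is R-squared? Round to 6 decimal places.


R^2 = r^2 = (-0.304)^2 = 0.092416

0.092416
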